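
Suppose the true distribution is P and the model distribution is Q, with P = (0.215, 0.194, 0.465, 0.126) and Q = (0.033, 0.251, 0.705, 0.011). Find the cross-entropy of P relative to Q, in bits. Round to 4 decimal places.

H(P,Q) = −Σ p·log₂ q.
  −0.215·log₂(0.033) = 1.05810
  −0.194·log₂(0.251) = 0.38688
  −0.465·log₂(0.705) = 0.23450
  −0.126·log₂(0.011) = 0.81980
H(P,Q) = 2.4993 bits.

2.4993 bits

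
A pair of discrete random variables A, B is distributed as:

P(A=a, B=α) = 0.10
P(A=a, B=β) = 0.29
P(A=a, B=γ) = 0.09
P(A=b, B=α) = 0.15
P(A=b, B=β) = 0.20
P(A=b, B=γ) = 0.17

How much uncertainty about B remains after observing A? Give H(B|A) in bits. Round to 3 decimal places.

Marginals: p(A) = (0.4800, 0.5200), p(B) = (0.2500, 0.4900, 0.2600).
H(B|A) = Σ p(A) · H(B|A=·).
  A=a: p=0.4800, H(B|A=a) = 1.3635
  A=b: p=0.5200, H(B|A=b) = 1.5749
Weighted sum = 1.473 bits.

1.473 bits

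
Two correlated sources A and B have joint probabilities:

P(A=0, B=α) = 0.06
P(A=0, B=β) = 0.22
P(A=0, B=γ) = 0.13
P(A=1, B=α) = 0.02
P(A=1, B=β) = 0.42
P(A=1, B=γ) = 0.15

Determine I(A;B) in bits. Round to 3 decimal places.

0.038 bits

Marginals: p(A) = (0.4100, 0.5900), p(B) = (0.0800, 0.6400, 0.2800).
I(A;B) = H(A) + H(B) − H(A,B).
H(A) = 0.9765, H(B) = 1.2178, H(A,B) = 2.1558.
I(A;B) = 0.9765 + 1.2178 − 2.1558 = 0.038 bits.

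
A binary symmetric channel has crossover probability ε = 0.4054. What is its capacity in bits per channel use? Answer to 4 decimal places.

0.0260 bits

Binary symmetric channel: C = 1 − h₂(ε) where h₂ is the binary entropy function.
h₂(0.4054) = −0.4054·log₂0.4054 − 0.5946·log₂0.5946 = 0.9740.
C = 1 − 0.9740 = 0.0260 bits per channel use.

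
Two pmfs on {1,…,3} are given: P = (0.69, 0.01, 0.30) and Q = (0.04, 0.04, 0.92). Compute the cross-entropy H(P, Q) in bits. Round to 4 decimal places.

3.2868 bits

H(P,Q) = −Σ p·log₂ q.
  −0.69·log₂(0.04) = 3.20426
  −0.01·log₂(0.04) = 0.04644
  −0.30·log₂(0.92) = 0.03609
H(P,Q) = 3.2868 bits.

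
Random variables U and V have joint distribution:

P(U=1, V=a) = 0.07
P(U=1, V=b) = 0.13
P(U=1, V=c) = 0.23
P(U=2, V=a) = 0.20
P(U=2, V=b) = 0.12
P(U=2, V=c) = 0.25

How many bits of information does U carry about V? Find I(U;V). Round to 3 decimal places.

0.034 bits

Marginals: p(U) = (0.4300, 0.5700), p(V) = (0.2700, 0.2500, 0.4800).
I(U;V) = Σ p(x,y)·log₂[p(x,y)/(p(x)p(y))].
  (1,a): 0.07·log₂(0.6029) = -0.0511
  (1,b): 0.13·log₂(1.2093) = 0.0356
  (1,c): 0.23·log₂(1.1143) = 0.0359
  (2,a): 0.20·log₂(1.2995) = 0.0756
  (2,b): 0.12·log₂(0.8421) = -0.0298
  (2,c): 0.25·log₂(0.9137) = -0.0325
Sum = 0.034 bits.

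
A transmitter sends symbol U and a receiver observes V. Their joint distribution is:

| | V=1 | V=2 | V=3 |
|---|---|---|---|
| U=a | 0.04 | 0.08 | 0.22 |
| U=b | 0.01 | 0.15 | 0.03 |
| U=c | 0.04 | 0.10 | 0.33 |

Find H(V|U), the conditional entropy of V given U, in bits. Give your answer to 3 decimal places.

1.136 bits

Marginals: p(U) = (0.3400, 0.1900, 0.4700), p(V) = (0.0900, 0.3300, 0.5800).
H(V|U) = Σ p(U) · H(V|U=·).
  U=a: p=0.3400, H(V|U=a) = 1.2608
  U=b: p=0.1900, H(V|U=b) = 0.9133
  U=c: p=0.4700, H(V|U=c) = 1.1358
Weighted sum = 1.136 bits.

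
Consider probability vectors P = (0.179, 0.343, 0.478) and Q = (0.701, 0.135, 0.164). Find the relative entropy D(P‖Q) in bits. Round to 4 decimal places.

D(P‖Q) = Σ p·log₂(p/q).
  0.179·log₂(0.179/0.701) = -0.35253
  0.343·log₂(0.343/0.135) = 0.46142
  0.478·log₂(0.478/0.164) = 0.73770
D(P‖Q) = 0.8466 bits.

0.8466 bits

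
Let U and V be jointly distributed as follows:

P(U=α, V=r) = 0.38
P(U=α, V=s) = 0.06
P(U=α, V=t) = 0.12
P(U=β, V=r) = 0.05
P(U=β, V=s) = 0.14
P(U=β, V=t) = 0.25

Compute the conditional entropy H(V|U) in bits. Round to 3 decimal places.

1.265 bits

Marginals: p(U) = (0.5600, 0.4400), p(V) = (0.4300, 0.2000, 0.3700).
H(V|U) = Σ p(U) · H(V|U=·).
  U=α: p=0.5600, H(V|U=α) = 1.2011
  U=β: p=0.4400, H(V|U=β) = 1.3456
Weighted sum = 1.265 bits.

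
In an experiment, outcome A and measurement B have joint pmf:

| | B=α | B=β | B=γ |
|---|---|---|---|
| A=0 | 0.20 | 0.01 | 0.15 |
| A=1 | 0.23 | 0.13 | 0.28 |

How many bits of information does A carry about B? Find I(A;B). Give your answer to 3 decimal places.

0.061 bits

Marginals: p(A) = (0.3600, 0.6400), p(B) = (0.4300, 0.1400, 0.4300).
I(A;B) = Σ p(x,y)·log₂[p(x,y)/(p(x)p(y))].
  (0,α): 0.20·log₂(1.2920) = 0.0739
  (0,β): 0.01·log₂(0.1984) = -0.0233
  (0,γ): 0.15·log₂(0.9690) = -0.0068
  (1,α): 0.23·log₂(0.8358) = -0.0595
  (1,β): 0.13·log₂(1.4509) = 0.0698
  (1,γ): 0.28·log₂(1.0174) = 0.0070
Sum = 0.061 bits.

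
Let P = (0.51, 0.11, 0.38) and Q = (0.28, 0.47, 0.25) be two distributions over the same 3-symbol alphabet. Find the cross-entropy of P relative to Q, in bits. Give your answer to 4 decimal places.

H(P,Q) = −Σ p·log₂ q.
  −0.51·log₂(0.28) = 0.93662
  −0.11·log₂(0.47) = 0.11982
  −0.38·log₂(0.25) = 0.76000
H(P,Q) = 1.8164 bits.

1.8164 bits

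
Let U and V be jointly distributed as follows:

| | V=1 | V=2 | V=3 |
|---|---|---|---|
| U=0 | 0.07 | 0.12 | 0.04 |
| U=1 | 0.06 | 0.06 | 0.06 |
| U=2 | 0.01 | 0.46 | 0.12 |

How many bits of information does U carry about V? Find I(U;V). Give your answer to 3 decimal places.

0.171 bits

Marginals: p(U) = (0.2300, 0.1800, 0.5900), p(V) = (0.1400, 0.6400, 0.2200).
I(U;V) = Σ p(x,y)·log₂[p(x,y)/(p(x)p(y))].
  (0,1): 0.07·log₂(2.1739) = 0.0784
  (0,2): 0.12·log₂(0.8152) = -0.0354
  (0,3): 0.04·log₂(0.7905) = -0.0136
  (1,1): 0.06·log₂(2.3810) = 0.0751
  (1,2): 0.06·log₂(0.5208) = -0.0565
  (1,3): 0.06·log₂(1.5152) = 0.0360
  (2,1): 0.01·log₂(0.1211) = -0.0305
  (2,2): 0.46·log₂(1.2182) = 0.1310
  (2,3): 0.12·log₂(0.9245) = -0.0136
Sum = 0.171 bits.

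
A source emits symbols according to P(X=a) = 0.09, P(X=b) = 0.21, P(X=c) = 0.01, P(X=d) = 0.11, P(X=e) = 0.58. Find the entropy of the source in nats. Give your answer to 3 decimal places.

1.149 nats

H(X) = −Σ p·ln p.
  −(0.09)·ln(0.09) = 0.2167
  −(0.21)·ln(0.21) = 0.3277
  −(0.01)·ln(0.01) = 0.0461
  −(0.11)·ln(0.11) = 0.2428
  −(0.58)·ln(0.58) = 0.3159
Sum: 0.2167 + 0.3277 + 0.0461 + 0.2428 + 0.3159 = 1.149 nats.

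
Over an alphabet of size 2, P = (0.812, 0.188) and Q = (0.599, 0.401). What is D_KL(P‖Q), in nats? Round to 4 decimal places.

0.1046 nats

D(P‖Q) = Σ p·ln(p/q).
  0.812·ln(0.812/0.599) = 0.24704
  0.188·ln(0.188/0.401) = -0.14241
D(P‖Q) = 0.1046 nats.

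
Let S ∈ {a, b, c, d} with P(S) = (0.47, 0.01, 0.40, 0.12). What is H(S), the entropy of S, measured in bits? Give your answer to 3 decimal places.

H(S) = −Σ p·log₂ p.
  −(0.47)·log₂(0.47) = 0.5120
  −(0.01)·log₂(0.01) = 0.0664
  −(0.40)·log₂(0.40) = 0.5288
  −(0.12)·log₂(0.12) = 0.3671
Sum: 0.5120 + 0.0664 + 0.5288 + 0.3671 = 1.474 bits.

1.474 bits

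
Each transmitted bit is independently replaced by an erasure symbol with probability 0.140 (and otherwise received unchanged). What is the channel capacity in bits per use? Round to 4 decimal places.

0.8600 bits

Binary erasure channel: capacity C = 1 − ε.
C = 1 − 0.140 = 0.8600 bits per channel use.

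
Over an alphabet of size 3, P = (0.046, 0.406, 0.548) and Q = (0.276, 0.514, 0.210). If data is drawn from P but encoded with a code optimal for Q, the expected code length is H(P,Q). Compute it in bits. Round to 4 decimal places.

H(P,Q) = −Σ p·log₂ q.
  −0.046·log₂(0.276) = 0.08543
  −0.406·log₂(0.514) = 0.38982
  −0.548·log₂(0.210) = 1.23384
H(P,Q) = 1.7091 bits.

1.7091 bits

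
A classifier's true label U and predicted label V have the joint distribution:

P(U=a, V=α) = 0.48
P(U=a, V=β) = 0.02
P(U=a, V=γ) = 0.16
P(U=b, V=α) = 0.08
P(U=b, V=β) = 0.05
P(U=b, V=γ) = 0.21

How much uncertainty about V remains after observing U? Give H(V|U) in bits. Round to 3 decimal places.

1.100 bits

Chain rule: H(V|U) = H(U,V) − H(U).
Marginals: p(U) = (0.6600, 0.3400), p(V) = (0.5600, 0.0700, 0.3700).
H(U,V) = 2.0246 bits; H(U) = 0.9248 bits.
H(V|U) = 2.0246 − 0.9248 = 1.100 bits.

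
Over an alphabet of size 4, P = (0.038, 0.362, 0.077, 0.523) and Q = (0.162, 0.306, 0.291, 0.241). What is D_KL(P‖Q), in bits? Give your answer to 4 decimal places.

0.4452 bits

D(P‖Q) = Σ p·log₂(p/q).
  0.038·log₂(0.038/0.162) = -0.07949
  0.362·log₂(0.362/0.306) = 0.08777
  0.077·log₂(0.077/0.291) = -0.14769
  0.523·log₂(0.523/0.241) = 0.58460
D(P‖Q) = 0.4452 bits.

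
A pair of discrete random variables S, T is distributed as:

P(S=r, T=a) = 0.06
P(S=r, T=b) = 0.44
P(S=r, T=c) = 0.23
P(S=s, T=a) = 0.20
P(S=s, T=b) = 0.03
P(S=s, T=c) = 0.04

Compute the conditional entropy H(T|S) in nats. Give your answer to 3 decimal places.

0.841 nats

Chain rule: H(T|S) = H(S,T) − H(S).
Marginals: p(S) = (0.7300, 0.2700), p(T) = (0.2600, 0.4700, 0.2700).
H(S,T) = 1.4239 nats; H(S) = 0.5833 nats.
H(T|S) = 1.4239 − 0.5833 = 0.841 nats.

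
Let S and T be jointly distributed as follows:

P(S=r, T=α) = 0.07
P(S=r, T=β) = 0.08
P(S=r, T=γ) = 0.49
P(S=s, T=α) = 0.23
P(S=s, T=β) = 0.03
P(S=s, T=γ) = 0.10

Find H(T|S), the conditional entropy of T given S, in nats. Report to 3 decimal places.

Marginals: p(S) = (0.6400, 0.3600), p(T) = (0.3000, 0.1100, 0.5900).
H(T|S) = Σ p(S) · H(T|S=·).
  S=r: p=0.6400, H(T|S=r) = 0.7064
  S=s: p=0.3600, H(T|S=s) = 0.8491
Weighted sum = 0.758 nats.

0.758 nats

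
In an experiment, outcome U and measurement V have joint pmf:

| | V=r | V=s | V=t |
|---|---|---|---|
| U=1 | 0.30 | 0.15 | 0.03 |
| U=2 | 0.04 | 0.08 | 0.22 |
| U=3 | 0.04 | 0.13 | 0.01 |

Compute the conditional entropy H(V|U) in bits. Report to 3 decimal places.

1.193 bits

Marginals: p(U) = (0.4800, 0.3400, 0.1800), p(V) = (0.3800, 0.3600, 0.2600).
H(V|U) = Σ p(U) · H(V|U=·).
  U=1: p=0.4800, H(V|U=1) = 1.1982
  U=2: p=0.3400, H(V|U=2) = 1.2608
  U=3: p=0.1800, H(V|U=3) = 1.0529
Weighted sum = 1.193 bits.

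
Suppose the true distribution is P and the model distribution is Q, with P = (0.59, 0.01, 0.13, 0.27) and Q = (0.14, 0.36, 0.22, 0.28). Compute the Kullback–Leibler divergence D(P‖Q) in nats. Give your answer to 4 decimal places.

0.7347 nats

D(P‖Q) = Σ p·ln(p/q).
  0.59·ln(0.59/0.14) = 0.84870
  0.01·ln(0.01/0.36) = -0.03584
  0.13·ln(0.13/0.22) = -0.06839
  0.27·ln(0.27/0.28) = -0.00982
D(P‖Q) = 0.7347 nats.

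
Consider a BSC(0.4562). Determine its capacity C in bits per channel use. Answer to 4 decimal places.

0.0055 bits

Binary symmetric channel: C = 1 − h₂(ε) where h₂ is the binary entropy function.
h₂(0.4562) = −0.4562·log₂0.4562 − 0.5438·log₂0.5438 = 0.9945.
C = 1 − 0.9945 = 0.0055 bits per channel use.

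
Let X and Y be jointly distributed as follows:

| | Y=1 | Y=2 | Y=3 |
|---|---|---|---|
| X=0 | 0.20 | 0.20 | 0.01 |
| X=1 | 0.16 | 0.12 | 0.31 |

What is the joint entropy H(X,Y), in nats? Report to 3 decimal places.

1.601 nats

H(X,Y) = −Σ p(x,y)·ln p(x,y) over all 6 cells.
  cell (0,1): −0.20·ln0.20 = 0.3219
  cell (0,2): −0.20·ln0.20 = 0.3219
  cell (0,3): −0.01·ln0.01 = 0.0461
  cell (1,1): −0.16·ln0.16 = 0.2932
  cell (1,2): −0.12·ln0.12 = 0.2544
  cell (1,3): −0.31·ln0.31 = 0.3631
Sum = 1.601 nats.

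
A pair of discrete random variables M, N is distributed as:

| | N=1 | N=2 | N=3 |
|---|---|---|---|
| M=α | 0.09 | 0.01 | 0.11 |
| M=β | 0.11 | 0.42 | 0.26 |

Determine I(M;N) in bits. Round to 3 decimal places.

Marginals: p(M) = (0.2100, 0.7900), p(N) = (0.2000, 0.4300, 0.3700).
I(M;N) = Σ p(x,y)·log₂[p(x,y)/(p(x)p(y))].
  (α,1): 0.09·log₂(2.1429) = 0.0990
  (α,2): 0.01·log₂(0.1107) = -0.0317
  (α,3): 0.11·log₂(1.4157) = 0.0552
  (β,1): 0.11·log₂(0.6962) = -0.0575
  (β,2): 0.42·log₂(1.2364) = 0.1286
  (β,3): 0.26·log₂(0.8895) = -0.0439
Sum = 0.150 bits.

0.150 bits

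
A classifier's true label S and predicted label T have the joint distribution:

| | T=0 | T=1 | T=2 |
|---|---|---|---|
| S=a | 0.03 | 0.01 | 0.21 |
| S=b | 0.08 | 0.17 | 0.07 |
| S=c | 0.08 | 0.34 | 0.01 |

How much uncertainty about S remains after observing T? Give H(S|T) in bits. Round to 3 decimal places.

1.109 bits

Marginals: p(S) = (0.2500, 0.3200, 0.4300), p(T) = (0.1900, 0.5200, 0.2900).
H(S|T) = Σ p(T) · H(S|T=·).
  T=0: p=0.1900, H(S|T=0) = 1.4714
  T=1: p=0.5200, H(S|T=1) = 1.0377
  T=2: p=0.2900, H(S|T=2) = 0.9997
Weighted sum = 1.109 bits.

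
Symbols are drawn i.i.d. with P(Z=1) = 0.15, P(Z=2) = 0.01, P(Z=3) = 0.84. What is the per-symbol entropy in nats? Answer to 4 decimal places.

0.4771 nats

H(Z) = −Σ p·ln p.
  −(0.15)·ln(0.15) = 0.28457
  −(0.01)·ln(0.01) = 0.04605
  −(0.84)·ln(0.84) = 0.14646
Sum: 0.28457 + 0.04605 + 0.14646 = 0.4771 nats.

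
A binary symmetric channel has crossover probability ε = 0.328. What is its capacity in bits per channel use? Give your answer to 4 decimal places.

Binary symmetric channel: C = 1 − h₂(ε) where h₂ is the binary entropy function.
h₂(0.328) = −0.328·log₂0.328 − 0.672·log₂0.672 = 0.9129.
C = 1 − 0.9129 = 0.0871 bits per channel use.

0.0871 bits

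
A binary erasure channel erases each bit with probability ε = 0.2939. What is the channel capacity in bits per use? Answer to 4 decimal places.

Binary erasure channel: capacity C = 1 − ε.
C = 1 − 0.2939 = 0.7061 bits per channel use.

0.7061 bits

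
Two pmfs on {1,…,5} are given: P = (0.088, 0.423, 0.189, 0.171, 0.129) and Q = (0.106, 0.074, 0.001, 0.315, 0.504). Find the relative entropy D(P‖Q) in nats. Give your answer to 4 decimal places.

1.4315 nats

D(P‖Q) = Σ p·ln(p/q).
  0.088·ln(0.088/0.106) = -0.01638
  0.423·ln(0.423/0.074) = 0.73742
  0.189·ln(0.189/0.001) = 0.99069
  0.171·ln(0.171/0.315) = -0.10447
  0.129·ln(0.129/0.504) = -0.17580
D(P‖Q) = 1.4315 nats.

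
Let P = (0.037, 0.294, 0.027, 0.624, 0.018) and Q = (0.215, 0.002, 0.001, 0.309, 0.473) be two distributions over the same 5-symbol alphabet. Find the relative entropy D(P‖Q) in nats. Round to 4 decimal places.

1.8708 nats

D(P‖Q) = Σ p·ln(p/q).
  0.037·ln(0.037/0.215) = -0.06511
  0.294·ln(0.294/0.002) = 1.46719
  0.027·ln(0.027/0.001) = 0.08899
  0.624·ln(0.624/0.309) = 0.43855
  0.018·ln(0.018/0.473) = -0.05884
D(P‖Q) = 1.8708 nats.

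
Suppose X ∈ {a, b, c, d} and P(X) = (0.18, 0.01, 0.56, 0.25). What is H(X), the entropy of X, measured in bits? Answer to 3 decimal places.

H(X) = −Σ p·log₂ p.
  −(0.18)·log₂(0.18) = 0.4453
  −(0.01)·log₂(0.01) = 0.0664
  −(0.56)·log₂(0.56) = 0.4684
  −(0.25)·log₂(0.25) = 0.5000
Sum: 0.4453 + 0.0664 + 0.4684 + 0.5000 = 1.480 bits.

1.480 bits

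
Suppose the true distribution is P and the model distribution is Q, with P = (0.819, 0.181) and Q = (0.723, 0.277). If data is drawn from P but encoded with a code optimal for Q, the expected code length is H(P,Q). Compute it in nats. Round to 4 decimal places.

H(P,Q) = −Σ p·ln q.
  −0.819·ln(0.723) = 0.26564
  −0.181·ln(0.277) = 0.23236
H(P,Q) = 0.4980 nats.

0.4980 nats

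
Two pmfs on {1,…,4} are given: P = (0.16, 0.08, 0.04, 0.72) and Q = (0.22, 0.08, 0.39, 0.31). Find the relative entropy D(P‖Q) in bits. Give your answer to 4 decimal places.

0.6704 bits

D(P‖Q) = Σ p·log₂(p/q).
  0.16·log₂(0.16/0.22) = -0.07351
  0.08·log₂(0.08/0.08) = 0.00000
  0.04·log₂(0.04/0.39) = -0.13142
  0.72·log₂(0.72/0.31) = 0.87532
D(P‖Q) = 0.6704 bits.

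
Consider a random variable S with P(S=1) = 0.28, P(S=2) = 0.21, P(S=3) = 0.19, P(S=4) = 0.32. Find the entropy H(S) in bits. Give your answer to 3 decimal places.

1.968 bits

H(S) = −Σ p·log₂ p.
  −(0.28)·log₂(0.28) = 0.5142
  −(0.21)·log₂(0.21) = 0.4728
  −(0.19)·log₂(0.19) = 0.4552
  −(0.32)·log₂(0.32) = 0.5260
Sum: 0.5142 + 0.4728 + 0.4552 + 0.5260 = 1.968 bits.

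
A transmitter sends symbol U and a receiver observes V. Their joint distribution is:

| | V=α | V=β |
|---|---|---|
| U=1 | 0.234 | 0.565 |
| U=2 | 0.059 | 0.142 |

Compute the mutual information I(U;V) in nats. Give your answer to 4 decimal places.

0.0000 nats

Marginals: p(U) = (0.7990, 0.2010), p(V) = (0.2930, 0.7070).
I(U;V) = H(U) + H(V) − H(U,V).
H(U) = 0.5018, H(V) = 0.6048, H(U,V) = 1.1066.
I(U;V) = 0.5018 + 0.6048 − 1.1066 = 0.0000 nats.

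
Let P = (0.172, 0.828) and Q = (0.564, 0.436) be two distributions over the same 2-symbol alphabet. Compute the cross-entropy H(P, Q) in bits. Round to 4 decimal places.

1.1337 bits

H(P,Q) = −Σ p·log₂ q.
  −0.172·log₂(0.564) = 0.14211
  −0.828·log₂(0.436) = 0.99161
H(P,Q) = 1.1337 bits.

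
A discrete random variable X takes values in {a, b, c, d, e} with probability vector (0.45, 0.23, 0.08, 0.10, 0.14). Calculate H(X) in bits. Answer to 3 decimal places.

2.027 bits

H(X) = −Σ p·log₂ p.
  −(0.45)·log₂(0.45) = 0.5184
  −(0.23)·log₂(0.23) = 0.4877
  −(0.08)·log₂(0.08) = 0.2915
  −(0.10)·log₂(0.10) = 0.3322
  −(0.14)·log₂(0.14) = 0.3971
Sum: 0.5184 + 0.4877 + 0.2915 + 0.3322 + 0.3971 = 2.027 bits.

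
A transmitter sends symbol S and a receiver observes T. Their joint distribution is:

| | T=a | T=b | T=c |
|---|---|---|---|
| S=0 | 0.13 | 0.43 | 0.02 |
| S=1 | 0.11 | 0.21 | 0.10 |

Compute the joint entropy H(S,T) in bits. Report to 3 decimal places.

2.174 bits

H(S,T) = −Σ p(x,y)·log₂ p(x,y) over all 6 cells.
  cell (0,a): −0.13·log₂0.13 = 0.3826
  cell (0,b): −0.43·log₂0.43 = 0.5236
  cell (0,c): −0.02·log₂0.02 = 0.1129
  cell (1,a): −0.11·log₂0.11 = 0.3503
  cell (1,b): −0.21·log₂0.21 = 0.4728
  cell (1,c): −0.10·log₂0.10 = 0.3322
Sum = 2.174 bits.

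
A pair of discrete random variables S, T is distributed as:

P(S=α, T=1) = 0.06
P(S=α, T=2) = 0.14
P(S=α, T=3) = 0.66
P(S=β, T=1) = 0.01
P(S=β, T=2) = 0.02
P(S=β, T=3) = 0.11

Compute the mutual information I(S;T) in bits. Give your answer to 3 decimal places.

Marginals: p(S) = (0.8600, 0.1400), p(T) = (0.0700, 0.1600, 0.7700).
I(S;T) = H(S) + H(T) − H(S,T).
H(S) = 0.5842, H(T) = 0.9819, H(S,T) = 1.5659.
I(S;T) = 0.5842 + 0.9819 − 1.5659 = 0.000 bits.

0.000 bits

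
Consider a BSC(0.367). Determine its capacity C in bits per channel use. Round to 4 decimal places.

0.0517 bits

Binary symmetric channel: C = 1 − h₂(ε) where h₂ is the binary entropy function.
h₂(0.367) = −0.367·log₂0.367 − 0.633·log₂0.633 = 0.9483.
C = 1 − 0.9483 = 0.0517 bits per channel use.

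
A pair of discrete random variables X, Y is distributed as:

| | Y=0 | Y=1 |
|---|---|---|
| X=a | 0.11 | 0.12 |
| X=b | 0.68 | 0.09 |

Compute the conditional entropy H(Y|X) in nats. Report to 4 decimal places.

0.4369 nats

Marginals: p(X) = (0.2300, 0.7700), p(Y) = (0.7900, 0.2100).
H(Y|X) = Σ p(X) · H(Y|X=·).
  X=a: p=0.2300, H(Y|X=a) = 0.6922
  X=b: p=0.7700, H(Y|X=b) = 0.3607
Weighted sum = 0.4369 nats.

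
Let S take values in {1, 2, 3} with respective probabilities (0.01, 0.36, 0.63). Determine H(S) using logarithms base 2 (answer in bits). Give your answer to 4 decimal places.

H(S) = −Σ p·log₂ p.
  −(0.01)·log₂(0.01) = 0.06644
  −(0.36)·log₂(0.36) = 0.53062
  −(0.63)·log₂(0.63) = 0.41994
Sum: 0.06644 + 0.53062 + 0.41994 = 1.0170 bits.

1.0170 bits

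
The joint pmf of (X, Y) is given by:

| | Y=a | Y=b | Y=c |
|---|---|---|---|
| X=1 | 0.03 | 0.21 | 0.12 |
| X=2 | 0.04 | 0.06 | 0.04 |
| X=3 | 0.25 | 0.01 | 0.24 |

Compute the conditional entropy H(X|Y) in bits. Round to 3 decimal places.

Marginals: p(X) = (0.3600, 0.1400, 0.5000), p(Y) = (0.3200, 0.2800, 0.4000).
H(X|Y) = Σ p(Y) · H(X|Y=·).
  Y=a: p=0.3200, H(X|Y=a) = 0.9734
  Y=b: p=0.2800, H(X|Y=b) = 0.9592
  Y=c: p=0.4000, H(X|Y=c) = 1.2955
Weighted sum = 1.098 bits.

1.098 bits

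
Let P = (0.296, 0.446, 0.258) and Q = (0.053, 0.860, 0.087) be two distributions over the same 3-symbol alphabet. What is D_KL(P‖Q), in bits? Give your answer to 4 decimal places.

D(P‖Q) = Σ p·log₂(p/q).
  0.296·log₂(0.296/0.053) = 0.73453
  0.446·log₂(0.446/0.860) = -0.42249
  0.258·log₂(0.258/0.087) = 0.40462
D(P‖Q) = 0.7167 bits.

0.7167 bits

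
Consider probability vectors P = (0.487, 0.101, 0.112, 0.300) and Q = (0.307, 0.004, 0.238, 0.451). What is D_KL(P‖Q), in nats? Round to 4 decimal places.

0.3441 nats

D(P‖Q) = Σ p·ln(p/q).
  0.487·ln(0.487/0.307) = 0.22471
  0.101·ln(0.101/0.004) = 0.32611
  0.112·ln(0.112/0.238) = -0.08442
  0.300·ln(0.300/0.451) = -0.12231
D(P‖Q) = 0.3441 nats.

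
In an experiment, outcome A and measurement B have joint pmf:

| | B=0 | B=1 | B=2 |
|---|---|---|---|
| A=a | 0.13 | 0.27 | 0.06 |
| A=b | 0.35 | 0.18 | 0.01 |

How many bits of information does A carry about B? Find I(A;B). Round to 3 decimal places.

0.113 bits

Marginals: p(A) = (0.4600, 0.5400), p(B) = (0.4800, 0.4500, 0.0700).
I(A;B) = Σ p(x,y)·log₂[p(x,y)/(p(x)p(y))].
  (a,0): 0.13·log₂(0.5888) = -0.0993
  (a,1): 0.27·log₂(1.3043) = 0.1035
  (a,2): 0.06·log₂(1.8634) = 0.0539
  (b,0): 0.35·log₂(1.3503) = 0.1517
  (b,1): 0.18·log₂(0.7407) = -0.0779
  (b,2): 0.01·log₂(0.2646) = -0.0192
Sum = 0.113 bits.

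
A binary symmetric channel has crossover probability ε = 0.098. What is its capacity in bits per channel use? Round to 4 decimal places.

Binary symmetric channel: C = 1 − h₂(ε) where h₂ is the binary entropy function.
h₂(0.098) = −0.098·log₂0.098 − 0.902·log₂0.902 = 0.4626.
C = 1 − 0.4626 = 0.5374 bits per channel use.

0.5374 bits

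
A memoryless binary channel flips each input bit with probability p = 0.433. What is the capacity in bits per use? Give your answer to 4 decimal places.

Binary symmetric channel: C = 1 − h₂(ε) where h₂ is the binary entropy function.
h₂(0.433) = −0.433·log₂0.433 − 0.567·log₂0.567 = 0.9870.
C = 1 − 0.9870 = 0.0130 bits per channel use.

0.0130 bits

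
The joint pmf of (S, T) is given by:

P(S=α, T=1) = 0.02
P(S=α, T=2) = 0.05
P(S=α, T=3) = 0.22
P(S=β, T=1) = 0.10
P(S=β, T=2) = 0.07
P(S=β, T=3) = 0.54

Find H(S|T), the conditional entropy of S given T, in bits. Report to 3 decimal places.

Marginals: p(S) = (0.2900, 0.7100), p(T) = (0.1200, 0.1200, 0.7600).
H(S|T) = Σ p(T) · H(S|T=·).
  T=1: p=0.1200, H(S|T=1) = 0.6500
  T=2: p=0.1200, H(S|T=2) = 0.9799
  T=3: p=0.7600, H(S|T=3) = 0.8680
Weighted sum = 0.855 bits.

0.855 bits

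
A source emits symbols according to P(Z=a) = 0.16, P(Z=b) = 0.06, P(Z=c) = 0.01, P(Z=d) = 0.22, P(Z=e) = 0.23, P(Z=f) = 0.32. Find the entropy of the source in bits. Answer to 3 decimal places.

2.227 bits

H(Z) = −Σ p·log₂ p.
  −(0.16)·log₂(0.16) = 0.4230
  −(0.06)·log₂(0.06) = 0.2435
  −(0.01)·log₂(0.01) = 0.0664
  −(0.22)·log₂(0.22) = 0.4806
  −(0.23)·log₂(0.23) = 0.4877
  −(0.32)·log₂(0.32) = 0.5260
Sum: 0.4230 + 0.2435 + 0.0664 + 0.4806 + 0.4877 + 0.5260 = 2.227 bits.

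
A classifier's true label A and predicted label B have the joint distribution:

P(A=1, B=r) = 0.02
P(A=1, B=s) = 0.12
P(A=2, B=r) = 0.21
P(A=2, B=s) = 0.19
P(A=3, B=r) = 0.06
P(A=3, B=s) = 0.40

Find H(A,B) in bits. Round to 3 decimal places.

H(A,B) = −Σ p(x,y)·log₂ p(x,y) over all 6 cells.
  cell (1,r): −0.02·log₂0.02 = 0.1129
  cell (1,s): −0.12·log₂0.12 = 0.3671
  cell (2,r): −0.21·log₂0.21 = 0.4728
  cell (2,s): −0.19·log₂0.19 = 0.4552
  cell (3,r): −0.06·log₂0.06 = 0.2435
  cell (3,s): −0.40·log₂0.40 = 0.5288
Sum = 2.180 bits.

2.180 bits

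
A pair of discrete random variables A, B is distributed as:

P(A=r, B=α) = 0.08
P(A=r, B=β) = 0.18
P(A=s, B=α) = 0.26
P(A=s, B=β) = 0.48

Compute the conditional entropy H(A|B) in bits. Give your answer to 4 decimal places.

Marginals: p(A) = (0.2600, 0.7400), p(B) = (0.3400, 0.6600).
H(A|B) = Σ p(B) · H(A|B=·).
  B=α: p=0.3400, H(A|B=α) = 0.7871
  B=β: p=0.6600, H(A|B=β) = 0.8454
Weighted sum = 0.8256 bits.

0.8256 bits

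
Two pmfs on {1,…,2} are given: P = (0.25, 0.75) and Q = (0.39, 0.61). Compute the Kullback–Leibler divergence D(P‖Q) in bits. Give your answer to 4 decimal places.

0.0632 bits

D(P‖Q) = Σ p·log₂(p/q).
  0.25·log₂(0.25/0.39) = -0.16039
  0.75·log₂(0.75/0.61) = 0.22356
D(P‖Q) = 0.0632 bits.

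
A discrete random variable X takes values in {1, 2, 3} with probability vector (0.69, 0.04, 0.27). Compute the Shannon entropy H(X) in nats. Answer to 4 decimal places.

0.7383 nats

H(X) = −Σ p·ln p.
  −(0.69)·ln(0.69) = 0.25603
  −(0.04)·ln(0.04) = 0.12876
  −(0.27)·ln(0.27) = 0.35352
Sum: 0.25603 + 0.12876 + 0.35352 = 0.7383 nats.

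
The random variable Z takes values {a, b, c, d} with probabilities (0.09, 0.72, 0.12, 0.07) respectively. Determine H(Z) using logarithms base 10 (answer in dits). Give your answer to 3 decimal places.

0.388 dits

H(Z) = −Σ p·log₁₀ p.
  −(0.09)·log₁₀(0.09) = 0.0941
  −(0.72)·log₁₀(0.72) = 0.1027
  −(0.12)·log₁₀(0.12) = 0.1105
  −(0.07)·log₁₀(0.07) = 0.0808
Sum: 0.0941 + 0.1027 + 0.1105 + 0.0808 = 0.388 dits.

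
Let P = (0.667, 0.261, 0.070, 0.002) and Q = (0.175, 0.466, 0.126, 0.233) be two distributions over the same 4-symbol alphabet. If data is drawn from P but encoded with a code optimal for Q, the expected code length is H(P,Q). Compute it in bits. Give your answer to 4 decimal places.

2.1781 bits

H(P,Q) = −Σ p·log₂ q.
  −0.667·log₂(0.175) = 1.67722
  −0.261·log₂(0.466) = 0.28752
  −0.070·log₂(0.126) = 0.20920
  −0.002·log₂(0.233) = 0.00420
H(P,Q) = 2.1781 bits.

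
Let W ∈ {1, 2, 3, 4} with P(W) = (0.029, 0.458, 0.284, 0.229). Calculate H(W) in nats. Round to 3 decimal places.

1.155 nats

H(W) = −Σ p·ln p.
  −(0.029)·ln(0.029) = 0.1027
  −(0.458)·ln(0.458) = 0.3576
  −(0.284)·ln(0.284) = 0.3575
  −(0.229)·ln(0.229) = 0.3376
Sum: 0.1027 + 0.3576 + 0.3575 + 0.3376 = 1.155 nats.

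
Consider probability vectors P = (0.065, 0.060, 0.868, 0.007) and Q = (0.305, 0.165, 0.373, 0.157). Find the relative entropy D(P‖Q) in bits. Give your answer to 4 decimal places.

0.7937 bits

D(P‖Q) = Σ p·log₂(p/q).
  0.065·log₂(0.065/0.305) = -0.14497
  0.060·log₂(0.060/0.165) = -0.08757
  0.868·log₂(0.868/0.373) = 1.05767
  0.007·log₂(0.007/0.157) = -0.03141
D(P‖Q) = 0.7937 bits.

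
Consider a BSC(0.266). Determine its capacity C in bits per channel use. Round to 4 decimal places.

0.1643 bits

Binary symmetric channel: C = 1 − h₂(ε) where h₂ is the binary entropy function.
h₂(0.266) = −0.266·log₂0.266 − 0.734·log₂0.734 = 0.8357.
C = 1 − 0.8357 = 0.1643 bits per channel use.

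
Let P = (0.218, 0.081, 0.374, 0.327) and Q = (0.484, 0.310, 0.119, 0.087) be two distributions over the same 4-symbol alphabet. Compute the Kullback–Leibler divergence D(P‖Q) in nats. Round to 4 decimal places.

D(P‖Q) = Σ p·ln(p/q).
  0.218·ln(0.218/0.484) = -0.17387
  0.081·ln(0.081/0.310) = -0.10871
  0.374·ln(0.374/0.119) = 0.42828
  0.327·ln(0.327/0.087) = 0.43297
D(P‖Q) = 0.5787 nats.

0.5787 nats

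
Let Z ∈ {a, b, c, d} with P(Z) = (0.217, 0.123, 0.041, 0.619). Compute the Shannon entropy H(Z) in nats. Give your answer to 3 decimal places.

1.017 nats

H(Z) = −Σ p·ln p.
  −(0.217)·ln(0.217) = 0.3315
  −(0.123)·ln(0.123) = 0.2578
  −(0.041)·ln(0.041) = 0.1310
  −(0.619)·ln(0.619) = 0.2969
Sum: 0.3315 + 0.2578 + 0.1310 + 0.2969 = 1.017 nats.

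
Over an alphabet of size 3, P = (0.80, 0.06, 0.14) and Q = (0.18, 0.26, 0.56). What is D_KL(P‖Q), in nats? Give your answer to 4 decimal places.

0.9113 nats

D(P‖Q) = Σ p·ln(p/q).
  0.80·ln(0.80/0.18) = 1.19332
  0.06·ln(0.06/0.26) = -0.08798
  0.14·ln(0.14/0.56) = -0.19408
D(P‖Q) = 0.9113 nats.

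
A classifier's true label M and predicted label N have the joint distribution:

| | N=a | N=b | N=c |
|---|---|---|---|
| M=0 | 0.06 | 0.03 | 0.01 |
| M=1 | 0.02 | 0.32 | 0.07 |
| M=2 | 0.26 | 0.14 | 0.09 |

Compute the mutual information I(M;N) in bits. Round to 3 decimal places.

0.248 bits

Marginals: p(M) = (0.1000, 0.4100, 0.4900), p(N) = (0.3400, 0.4900, 0.1700).
I(M;N) = Σ p(x,y)·log₂[p(x,y)/(p(x)p(y))].
  (0,a): 0.06·log₂(1.7647) = 0.0492
  (0,b): 0.03·log₂(0.6122) = -0.0212
  (0,c): 0.01·log₂(0.5882) = -0.0077
  (1,a): 0.02·log₂(0.1435) = -0.0560
  (1,b): 0.32·log₂(1.5928) = 0.2149
  (1,c): 0.07·log₂(1.0043) = 0.0004
  (2,a): 0.26·log₂(1.5606) = 0.1670
  (2,b): 0.14·log₂(0.5831) = -0.1089
  (2,c): 0.09·log₂(1.0804) = 0.0100
Sum = 0.248 bits.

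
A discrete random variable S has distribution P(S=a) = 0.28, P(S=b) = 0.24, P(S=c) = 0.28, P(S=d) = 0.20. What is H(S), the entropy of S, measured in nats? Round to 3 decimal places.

H(S) = −Σ p·ln p.
  −(0.28)·ln(0.28) = 0.3564
  −(0.24)·ln(0.24) = 0.3425
  −(0.28)·ln(0.28) = 0.3564
  −(0.20)·ln(0.20) = 0.3219
Sum: 0.3564 + 0.3425 + 0.3564 + 0.3219 = 1.377 nats.

1.377 nats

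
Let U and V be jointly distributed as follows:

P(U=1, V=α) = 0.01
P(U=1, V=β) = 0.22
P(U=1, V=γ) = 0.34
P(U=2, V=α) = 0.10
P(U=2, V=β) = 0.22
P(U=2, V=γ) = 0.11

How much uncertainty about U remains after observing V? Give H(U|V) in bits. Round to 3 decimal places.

0.849 bits

Marginals: p(U) = (0.5700, 0.4300), p(V) = (0.1100, 0.4400, 0.4500).
H(U|V) = Σ p(V) · H(U|V=·).
  V=α: p=0.1100, H(U|V=α) = 0.4395
  V=β: p=0.4400, H(U|V=β) = 1.0000
  V=γ: p=0.4500, H(U|V=γ) = 0.8024
Weighted sum = 0.849 bits.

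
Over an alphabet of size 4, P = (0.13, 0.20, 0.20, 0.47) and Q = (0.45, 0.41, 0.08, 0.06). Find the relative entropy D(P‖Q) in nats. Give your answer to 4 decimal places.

0.8457 nats

D(P‖Q) = Σ p·ln(p/q).
  0.13·ln(0.13/0.45) = -0.16142
  0.20·ln(0.20/0.41) = -0.14357
  0.20·ln(0.20/0.08) = 0.18326
  0.47·ln(0.47/0.06) = 0.96744
D(P‖Q) = 0.8457 nats.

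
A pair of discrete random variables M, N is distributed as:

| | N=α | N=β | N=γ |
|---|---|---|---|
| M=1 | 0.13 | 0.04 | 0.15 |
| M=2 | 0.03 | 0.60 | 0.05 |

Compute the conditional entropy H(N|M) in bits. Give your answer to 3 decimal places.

Chain rule: H(N|M) = H(M,N) − H(M).
Marginals: p(M) = (0.3200, 0.6800), p(N) = (0.1600, 0.6400, 0.2000).
H(M,N) = 1.7890 bits; H(M) = 0.9044 bits.
H(N|M) = 1.7890 − 0.9044 = 0.885 bits.

0.885 bits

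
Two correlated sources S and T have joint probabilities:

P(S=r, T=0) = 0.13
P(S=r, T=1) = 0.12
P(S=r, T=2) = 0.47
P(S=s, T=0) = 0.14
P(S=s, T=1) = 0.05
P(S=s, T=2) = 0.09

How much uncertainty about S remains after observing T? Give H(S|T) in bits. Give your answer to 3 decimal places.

Marginals: p(S) = (0.7200, 0.2800), p(T) = (0.2700, 0.1700, 0.5600).
H(S|T) = Σ p(T) · H(S|T=·).
  T=0: p=0.2700, H(S|T=0) = 0.9990
  T=1: p=0.1700, H(S|T=1) = 0.8740
  T=2: p=0.5600, H(S|T=2) = 0.6360
Weighted sum = 0.774 bits.

0.774 bits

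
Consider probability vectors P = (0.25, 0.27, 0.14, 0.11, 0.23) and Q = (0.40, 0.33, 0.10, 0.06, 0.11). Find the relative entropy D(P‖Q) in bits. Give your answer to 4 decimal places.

D(P‖Q) = Σ p·log₂(p/q).
  0.25·log₂(0.25/0.40) = -0.16952
  0.27·log₂(0.27/0.33) = -0.07817
  0.14·log₂(0.14/0.10) = 0.06796
  0.11·log₂(0.11/0.06) = 0.09619
  0.23·log₂(0.23/0.11) = 0.24475
D(P‖Q) = 0.1612 bits.

0.1612 bits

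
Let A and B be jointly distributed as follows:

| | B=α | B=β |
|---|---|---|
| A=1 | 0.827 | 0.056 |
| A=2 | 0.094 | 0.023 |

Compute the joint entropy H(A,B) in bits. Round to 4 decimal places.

H(A,B) = −Σ p(x,y)·log₂ p(x,y) over all 4 cells.
  cell (1,α): −0.827·log₂0.827 = 0.22663
  cell (1,β): −0.056·log₂0.056 = 0.23287
  cell (2,α): −0.094·log₂0.094 = 0.32065
  cell (2,β): −0.023·log₂0.023 = 0.12517
Sum = 0.9053 bits.

0.9053 bits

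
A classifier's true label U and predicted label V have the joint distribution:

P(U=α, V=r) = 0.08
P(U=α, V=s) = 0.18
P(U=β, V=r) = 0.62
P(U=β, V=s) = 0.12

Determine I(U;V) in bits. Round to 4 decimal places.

Marginals: p(U) = (0.2600, 0.7400), p(V) = (0.7000, 0.3000).
I(U;V) = Σ p(x,y)·log₂[p(x,y)/(p(x)p(y))].
  (α,r): 0.08·log₂(0.4396) = -0.09487
  (α,s): 0.18·log₂(2.3077) = 0.21716
  (β,r): 0.62·log₂(1.1969) = 0.16078
  (β,s): 0.12·log₂(0.5405) = -0.10650
Sum = 0.1766 bits.

0.1766 bits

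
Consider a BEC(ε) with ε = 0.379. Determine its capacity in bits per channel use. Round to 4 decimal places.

Binary erasure channel: capacity C = 1 − ε.
C = 1 − 0.379 = 0.6210 bits per channel use.

0.6210 bits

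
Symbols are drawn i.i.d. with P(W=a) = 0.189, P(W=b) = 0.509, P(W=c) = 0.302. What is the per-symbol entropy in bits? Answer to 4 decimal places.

1.4718 bits

H(W) = −Σ p·log₂ p.
  −(0.189)·log₂(0.189) = 0.45427
  −(0.509)·log₂(0.509) = 0.49590
  −(0.302)·log₂(0.302) = 0.52167
Sum: 0.45427 + 0.49590 + 0.52167 = 1.4718 bits.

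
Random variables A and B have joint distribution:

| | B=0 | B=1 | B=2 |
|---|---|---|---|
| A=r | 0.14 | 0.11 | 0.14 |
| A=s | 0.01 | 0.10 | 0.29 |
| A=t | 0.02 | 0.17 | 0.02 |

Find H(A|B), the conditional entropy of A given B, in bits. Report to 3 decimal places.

1.238 bits

Marginals: p(A) = (0.3900, 0.4000, 0.2100), p(B) = (0.1700, 0.3800, 0.4500).
H(A|B) = Σ p(B) · H(A|B=·).
  B=0: p=0.1700, H(A|B=0) = 0.8343
  B=1: p=0.3800, H(A|B=1) = 1.5437
  B=2: p=0.4500, H(A|B=2) = 1.1322
Weighted sum = 1.238 bits.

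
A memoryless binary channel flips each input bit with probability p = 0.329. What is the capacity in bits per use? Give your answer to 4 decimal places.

Binary symmetric channel: C = 1 − h₂(ε) where h₂ is the binary entropy function.
h₂(0.329) = −0.329·log₂0.329 − 0.671·log₂0.671 = 0.9139.
C = 1 − 0.9139 = 0.0861 bits per channel use.

0.0861 bits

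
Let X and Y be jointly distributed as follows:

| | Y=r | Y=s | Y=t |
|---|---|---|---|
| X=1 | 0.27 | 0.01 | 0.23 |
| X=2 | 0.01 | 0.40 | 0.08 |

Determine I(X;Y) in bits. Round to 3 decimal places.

Marginals: p(X) = (0.5100, 0.4900), p(Y) = (0.2800, 0.4100, 0.3100).
I(X;Y) = Σ p(x,y)·log₂[p(x,y)/(p(x)p(y))].
  (1,r): 0.27·log₂(1.8908) = 0.2481
  (1,s): 0.01·log₂(0.0478) = -0.0439
  (1,t): 0.23·log₂(1.4548) = 0.1244
  (2,r): 0.01·log₂(0.0729) = -0.0378
  (2,s): 0.40·log₂(1.9910) = 0.3974
  (2,t): 0.08·log₂(0.5267) = -0.0740
Sum = 0.614 bits.

0.614 bits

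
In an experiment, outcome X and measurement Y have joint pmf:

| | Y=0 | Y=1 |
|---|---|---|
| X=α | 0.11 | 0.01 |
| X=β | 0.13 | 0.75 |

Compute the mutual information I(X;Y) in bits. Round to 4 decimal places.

0.2138 bits

Marginals: p(X) = (0.1200, 0.8800), p(Y) = (0.2400, 0.7600).
I(X;Y) = H(X) + H(Y) − H(X,Y).
H(X) = 0.5294, H(Y) = 0.7950, H(X,Y) = 1.1106.
I(X;Y) = 0.5294 + 0.7950 − 1.1106 = 0.2138 bits.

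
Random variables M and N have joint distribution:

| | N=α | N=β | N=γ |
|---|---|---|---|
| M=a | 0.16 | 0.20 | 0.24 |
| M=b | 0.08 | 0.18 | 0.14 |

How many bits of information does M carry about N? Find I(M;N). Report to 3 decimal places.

0.011 bits

Marginals: p(M) = (0.6000, 0.4000), p(N) = (0.2400, 0.3800, 0.3800).
I(M;N) = Σ p(x,y)·log₂[p(x,y)/(p(x)p(y))].
  (a,α): 0.16·log₂(1.1111) = 0.0243
  (a,β): 0.20·log₂(0.8772) = -0.0378
  (a,γ): 0.24·log₂(1.0526) = 0.0178
  (b,α): 0.08·log₂(0.8333) = -0.0210
  (b,β): 0.18·log₂(1.1842) = 0.0439
  (b,γ): 0.14·log₂(0.9211) = -0.0166
Sum = 0.011 bits.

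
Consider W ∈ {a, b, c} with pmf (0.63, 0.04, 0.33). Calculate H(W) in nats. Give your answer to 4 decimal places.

0.7857 nats

H(W) = −Σ p·ln p.
  −(0.63)·ln(0.63) = 0.29108
  −(0.04)·ln(0.04) = 0.12876
  −(0.33)·ln(0.33) = 0.36586
Sum: 0.29108 + 0.12876 + 0.36586 = 0.7857 nats.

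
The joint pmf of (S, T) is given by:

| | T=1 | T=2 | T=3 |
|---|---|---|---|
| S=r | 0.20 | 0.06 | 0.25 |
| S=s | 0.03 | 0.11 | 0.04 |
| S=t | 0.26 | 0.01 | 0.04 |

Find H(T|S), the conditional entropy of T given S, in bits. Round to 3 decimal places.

1.189 bits

Marginals: p(S) = (0.5100, 0.1800, 0.3100), p(T) = (0.4900, 0.1800, 0.3300).
H(T|S) = Σ p(S) · H(T|S=·).
  S=r: p=0.5100, H(T|S=r) = 1.3970
  S=s: p=0.1800, H(T|S=s) = 1.3472
  S=t: p=0.3100, H(T|S=t) = 0.7538
Weighted sum = 1.189 bits.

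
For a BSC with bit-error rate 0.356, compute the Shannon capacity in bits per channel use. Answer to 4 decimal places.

Binary symmetric channel: C = 1 − h₂(ε) where h₂ is the binary entropy function.
h₂(0.356) = −0.356·log₂0.356 − 0.644·log₂0.644 = 0.9393.
C = 1 − 0.9393 = 0.0607 bits per channel use.

0.0607 bits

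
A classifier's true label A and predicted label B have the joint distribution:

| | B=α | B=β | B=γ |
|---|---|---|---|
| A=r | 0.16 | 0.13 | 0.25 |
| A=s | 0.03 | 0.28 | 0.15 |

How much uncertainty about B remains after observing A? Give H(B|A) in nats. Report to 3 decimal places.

Chain rule: H(B|A) = H(A,B) − H(A).
Marginals: p(A) = (0.5400, 0.4600), p(B) = (0.1900, 0.4100, 0.4000).
H(A,B) = 1.6512 nats; H(A) = 0.6899 nats.
H(B|A) = 1.6512 − 0.6899 = 0.961 nats.

0.961 nats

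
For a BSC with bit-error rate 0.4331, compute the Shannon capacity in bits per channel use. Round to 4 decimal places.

0.0130 bits

Binary symmetric channel: C = 1 − h₂(ε) where h₂ is the binary entropy function.
h₂(0.4331) = −0.4331·log₂0.4331 − 0.5669·log₂0.5669 = 0.9870.
C = 1 − 0.9870 = 0.0130 bits per channel use.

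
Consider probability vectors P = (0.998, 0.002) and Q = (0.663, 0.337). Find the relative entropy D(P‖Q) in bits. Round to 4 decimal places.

D(P‖Q) = Σ p·log₂(p/q).
  0.998·log₂(0.998/0.663) = 0.58885
  0.002·log₂(0.002/0.337) = -0.01479
D(P‖Q) = 0.5741 bits.

0.5741 bits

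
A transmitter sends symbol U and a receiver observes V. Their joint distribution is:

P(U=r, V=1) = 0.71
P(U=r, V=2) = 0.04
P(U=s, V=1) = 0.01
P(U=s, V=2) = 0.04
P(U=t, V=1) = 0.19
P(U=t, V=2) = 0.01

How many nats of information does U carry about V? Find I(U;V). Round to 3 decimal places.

0.082 nats

Marginals: p(U) = (0.7500, 0.0500, 0.2000), p(V) = (0.9100, 0.0900).
I(U;V) = Σ p(x,y)·ln[p(x,y)/(p(x)p(y))].
  (r,1): 0.71·ln(1.0403) = 0.0280
  (r,2): 0.04·ln(0.5926) = -0.0209
  (s,1): 0.01·ln(0.2198) = -0.0152
  (s,2): 0.04·ln(8.8889) = 0.0874
  (t,1): 0.19·ln(1.0440) = 0.0082
  (t,2): 0.01·ln(0.5556) = -0.0059
Sum = 0.082 nats.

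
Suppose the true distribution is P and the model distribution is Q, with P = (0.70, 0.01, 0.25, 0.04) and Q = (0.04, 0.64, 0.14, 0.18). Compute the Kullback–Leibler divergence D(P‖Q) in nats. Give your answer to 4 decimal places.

D(P‖Q) = Σ p·ln(p/q).
  0.70·ln(0.70/0.04) = 2.00354
  0.01·ln(0.01/0.64) = -0.04159
  0.25·ln(0.25/0.14) = 0.14495
  0.04·ln(0.04/0.18) = -0.06016
D(P‖Q) = 2.0467 nats.

2.0467 nats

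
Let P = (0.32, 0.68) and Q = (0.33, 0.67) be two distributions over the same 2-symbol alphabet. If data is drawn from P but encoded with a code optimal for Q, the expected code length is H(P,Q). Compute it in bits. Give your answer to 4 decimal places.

0.9047 bits

H(P,Q) = −Σ p·log₂ q.
  −0.32·log₂(0.33) = 0.51183
  −0.68·log₂(0.67) = 0.39288
H(P,Q) = 0.9047 bits.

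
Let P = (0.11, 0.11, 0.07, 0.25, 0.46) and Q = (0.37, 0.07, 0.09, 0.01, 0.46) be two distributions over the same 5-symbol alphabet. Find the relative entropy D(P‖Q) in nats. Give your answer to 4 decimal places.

0.7034 nats

D(P‖Q) = Σ p·ln(p/q).
  0.11·ln(0.11/0.37) = -0.13343
  0.11·ln(0.11/0.07) = 0.04972
  0.07·ln(0.07/0.09) = -0.01759
  0.25·ln(0.25/0.01) = 0.80472
  0.46·ln(0.46/0.46) = 0.00000
D(P‖Q) = 0.7034 nats.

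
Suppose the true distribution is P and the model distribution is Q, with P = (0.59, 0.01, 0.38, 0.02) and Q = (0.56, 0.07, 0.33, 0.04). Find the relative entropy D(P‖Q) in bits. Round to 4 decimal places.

D(P‖Q) = Σ p·log₂(p/q).
  0.59·log₂(0.59/0.56) = 0.04442
  0.01·log₂(0.01/0.07) = -0.02807
  0.38·log₂(0.38/0.33) = 0.07734
  0.02·log₂(0.02/0.04) = -0.02000
D(P‖Q) = 0.0737 bits.

0.0737 bits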